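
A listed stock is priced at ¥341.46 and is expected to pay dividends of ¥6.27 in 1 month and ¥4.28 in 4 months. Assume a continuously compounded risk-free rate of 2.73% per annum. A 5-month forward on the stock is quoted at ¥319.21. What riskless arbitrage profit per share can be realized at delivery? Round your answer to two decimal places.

PV(dividends) I = 6.27·e^(−0.0273·1/12) + 4.28·e^(−0.0273·4/12) = 10.4970
Fair forward F* = (S − I)·e^(rT) = (341.46 − 10.4970)·e^0.011375 = 330.9630 × 1.011440 = 334.7492
Market ¥319.21 < fair 334.7492: forward underpriced → reverse cash-and-carry (short the stock, invest proceeds at r, pay the dividends, go long the forward).
Profit at T = |F_mkt − F*| = |319.21 − 334.7492| = ¥15.54 per share

¥15.54 per share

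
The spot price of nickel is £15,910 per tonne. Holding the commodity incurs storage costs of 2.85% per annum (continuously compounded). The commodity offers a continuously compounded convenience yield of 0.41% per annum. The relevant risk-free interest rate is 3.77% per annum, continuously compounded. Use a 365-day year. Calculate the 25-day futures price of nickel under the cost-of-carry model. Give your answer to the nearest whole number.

£15,978 per tonne

Net carry = r + u − y = 0.0377 + 0.0285 − 0.0041 = 0.0621
F = S·e^((r+u−y)T) = 15910 · e^(0.0621 × 25/365) = 15910 · e^0.004253
= 15910 × 1.004262 = £15,978 per tonne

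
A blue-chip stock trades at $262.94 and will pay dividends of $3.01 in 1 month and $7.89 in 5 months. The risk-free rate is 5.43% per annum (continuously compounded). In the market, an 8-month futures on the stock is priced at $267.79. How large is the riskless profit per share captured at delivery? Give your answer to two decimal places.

$6.26 per share

PV(dividends) I = 3.01·e^(−0.0543·1/12) + 7.89·e^(−0.0543·5/12) = 10.7099
Fair futures F* = (S − I)·e^(rT) = (262.94 − 10.7099)·e^0.036200 = 252.2301 × 1.036863 = 261.5281
Market $267.79 > fair 261.5281: forward overpriced → cash-and-carry (borrow at r, buy the stock and collect the dividends, short the forward).
Profit at T = |F_mkt − F*| = |267.79 − 261.5281| = $6.26 per share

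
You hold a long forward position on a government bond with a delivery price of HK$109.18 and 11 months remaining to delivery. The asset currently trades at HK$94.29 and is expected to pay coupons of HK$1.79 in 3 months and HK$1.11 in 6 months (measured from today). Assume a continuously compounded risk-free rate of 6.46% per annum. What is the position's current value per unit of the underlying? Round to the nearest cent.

PV(remaining coupons) I = 1.79·e^(−0.0646·3/12) + 1.11·e^(−0.0646·6/12) = 2.8360
Current forward F = (S − I)·e^(rT) = (94.29 − 2.8360)·e^(0.0646·11/12) = 91.4540 × 1.061005 = 97.0332
Value (long) = (F − K)·e^(−rT) = (97.0332 − 109.18) × 0.942503 = -11.4484
Value = -HK$11.45

-HK$11.45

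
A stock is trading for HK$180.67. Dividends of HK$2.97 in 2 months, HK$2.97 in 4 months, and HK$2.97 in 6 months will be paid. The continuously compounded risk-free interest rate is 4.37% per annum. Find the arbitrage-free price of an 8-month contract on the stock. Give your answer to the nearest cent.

PV(dividends) I = 2.97·e^(−0.0437·2/12) + 2.97·e^(−0.0437·4/12) + 2.97·e^(−0.0437·6/12)
I = 2.9484 + 2.9271 + 2.9058 = 8.7813
F = (S − I)·e^(rT) = (180.67 − 8.7813) · e^(0.0437·8/12)
= 171.8887 · e^0.029133 = 171.8887 × 1.029562 = HK$176.97

HK$176.97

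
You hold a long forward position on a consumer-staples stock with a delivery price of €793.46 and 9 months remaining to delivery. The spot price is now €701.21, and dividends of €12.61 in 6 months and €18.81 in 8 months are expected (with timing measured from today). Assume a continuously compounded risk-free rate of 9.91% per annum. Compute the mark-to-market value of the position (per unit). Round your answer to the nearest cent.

-€65.02

PV(remaining dividends) I = 12.61·e^(−0.0991·6/12) + 18.81·e^(−0.0991·8/12) = 29.6078
Current forward F = (S − I)·e^(rT) = (701.21 − 29.6078)·e^(0.0991·9/12) = 671.6022 × 1.077157 = 723.4210
Value (long) = (F − K)·e^(−rT) = (723.4210 − 793.46) × 0.928370 = -65.0221
Value = -€65.02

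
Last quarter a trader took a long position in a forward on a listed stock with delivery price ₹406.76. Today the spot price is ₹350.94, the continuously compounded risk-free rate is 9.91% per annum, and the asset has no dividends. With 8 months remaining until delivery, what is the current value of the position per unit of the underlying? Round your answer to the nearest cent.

-₹29.82

Current fair forward for the remaining 8 months: F = S·e^(r·T), r = 0.0991
F = 350.94 · e^(0.0991 × 8/12) = 350.94 × 1.068298 = 374.9085
Value of long forward = (F − K)·e^(−rT) = (374.9085 − 406.76) · e^(−0.0991·8/12)
= -31.8515 × 0.936068 = -29.82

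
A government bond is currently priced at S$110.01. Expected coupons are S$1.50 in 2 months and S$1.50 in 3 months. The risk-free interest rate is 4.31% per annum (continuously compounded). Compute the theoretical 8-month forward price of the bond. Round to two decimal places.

PV(coupons) I = 1.50·e^(−0.0431·2/12) + 1.50·e^(−0.0431·3/12)
I = 1.4893 + 1.4839 = 2.9732
F = (S − I)·e^(rT) = (110.01 − 2.9732) · e^(0.0431·8/12)
= 107.0368 · e^0.028733 = 107.0368 × 1.029150 = S$110.16

S$110.16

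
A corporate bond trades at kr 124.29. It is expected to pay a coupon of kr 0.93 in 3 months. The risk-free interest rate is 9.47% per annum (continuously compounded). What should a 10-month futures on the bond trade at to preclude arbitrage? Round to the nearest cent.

kr 133.51

PV(coupons) I = 0.93·e^(−0.0947·3/12)
I = 0.9082
F = (S − I)·e^(rT) = (124.29 − 0.9082) · e^(0.0947·10/12)
= 123.3818 · e^0.078917 = 123.3818 × 1.082115 = kr 133.51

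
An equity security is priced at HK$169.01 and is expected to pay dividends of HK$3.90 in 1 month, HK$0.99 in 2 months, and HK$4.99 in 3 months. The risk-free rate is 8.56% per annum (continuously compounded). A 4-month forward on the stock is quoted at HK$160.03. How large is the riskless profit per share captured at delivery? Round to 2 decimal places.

PV(dividends) I = 3.90·e^(−0.0856·1/12) + 0.99·e^(−0.0856·2/12) + 4.99·e^(−0.0856·3/12) = 9.7326
Fair forward F* = (S − I)·e^(rT) = (169.01 − 9.7326)·e^0.028533 = 159.2774 × 1.028944 = 163.8875
Market HK$160.03 < fair 163.8875: forward underpriced → reverse cash-and-carry (short the stock, invest proceeds at r, pay the dividends, go long the forward).
Profit at T = |F_mkt − F*| = |160.03 − 163.8875| = HK$3.86 per share

HK$3.86 per share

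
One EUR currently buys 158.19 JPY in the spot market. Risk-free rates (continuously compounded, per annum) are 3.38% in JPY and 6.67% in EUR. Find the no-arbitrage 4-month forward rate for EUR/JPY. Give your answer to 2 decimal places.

156.46

F = S·e^((r_JPY − r_EUR)T) = 158.19 · e^((0.0338 − 0.0667) × 4/12)
= 158.19 · e^-0.010967 = 158.19 × 0.989093
F = 156.46 JPY per EUR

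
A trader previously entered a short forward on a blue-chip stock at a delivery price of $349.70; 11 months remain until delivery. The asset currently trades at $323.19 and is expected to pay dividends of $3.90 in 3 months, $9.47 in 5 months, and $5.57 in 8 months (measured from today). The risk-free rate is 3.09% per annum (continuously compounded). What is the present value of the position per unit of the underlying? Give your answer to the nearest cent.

$35.42

PV(remaining dividends) I = 3.90·e^(−0.0309·3/12) + 9.47·e^(−0.0309·5/12) + 5.57·e^(−0.0309·8/12) = 18.6753
Current forward F = (S − I)·e^(rT) = (323.19 − 18.6753)·e^(0.0309·11/12) = 304.5147 × 1.028730 = 313.2634
Value (long) = (F − K)·e^(−rT) = (313.2634 − 349.70) × 0.972072 = -35.4190
Short position value = −(long value) = $35.42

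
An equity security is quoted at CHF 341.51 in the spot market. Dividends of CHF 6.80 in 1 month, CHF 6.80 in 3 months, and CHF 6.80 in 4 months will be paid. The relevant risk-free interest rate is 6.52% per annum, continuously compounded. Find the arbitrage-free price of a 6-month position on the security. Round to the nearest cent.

PV(dividends) I = 6.80·e^(−0.0652·1/12) + 6.80·e^(−0.0652·3/12) + 6.80·e^(−0.0652·4/12)
I = 6.7632 + 6.6901 + 6.6538 = 20.1071
F = (S − I)·e^(rT) = (341.51 − 20.1071) · e^(0.0652·6/12)
= 321.4029 · e^0.032600 = 321.4029 × 1.033137 = CHF 332.05

CHF 332.05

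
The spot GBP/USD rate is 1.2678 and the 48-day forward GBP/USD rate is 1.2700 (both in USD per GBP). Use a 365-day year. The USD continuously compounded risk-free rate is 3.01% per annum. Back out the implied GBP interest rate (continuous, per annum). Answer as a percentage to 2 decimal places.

1.69%

F = S·e^((r_USD − r_GBP)T) ⇒ r_GBP = r_USD − ln(F/S)/T
ln(1.2700/1.2678) = 0.001734; /(48/365) = 0.013186
r_GBP = 0.0301 − 0.013186 = 0.016914
r_GBP = 1.69%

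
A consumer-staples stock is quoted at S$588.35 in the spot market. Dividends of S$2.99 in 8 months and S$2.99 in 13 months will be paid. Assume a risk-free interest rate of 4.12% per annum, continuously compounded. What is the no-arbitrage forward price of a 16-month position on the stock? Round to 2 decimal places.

S$615.48

PV(dividends) I = 2.99·e^(−0.0412·8/12) + 2.99·e^(−0.0412·13/12)
I = 2.9090 + 2.8595 = 5.7685
F = (S − I)·e^(rT) = (588.35 − 5.7685) · e^(0.0412·16/12)
= 582.5815 · e^0.054933 = 582.5815 × 1.056470 = S$615.48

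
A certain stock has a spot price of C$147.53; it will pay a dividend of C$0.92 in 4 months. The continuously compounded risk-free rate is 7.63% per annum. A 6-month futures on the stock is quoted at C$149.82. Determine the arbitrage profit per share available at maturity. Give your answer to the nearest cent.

PV(dividends) I = 0.92·e^(−0.0763·4/12) = 0.8969
Fair futures F* = (S − I)·e^(rT) = (147.53 − 0.8969)·e^0.038150 = 146.6331 × 1.038887 = 152.3352
Market C$149.82 < fair 152.3352: forward underpriced → reverse cash-and-carry (short the stock, invest proceeds at r, pay the dividends, go long the forward).
Profit at T = |F_mkt − F*| = |149.82 − 152.3352| = C$2.52 per share

C$2.52 per share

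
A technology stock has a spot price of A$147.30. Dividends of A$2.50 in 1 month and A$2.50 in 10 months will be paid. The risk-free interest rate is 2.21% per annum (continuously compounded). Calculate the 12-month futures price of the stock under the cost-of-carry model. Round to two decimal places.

PV(dividends) I = 2.50·e^(−0.0221·1/12) + 2.50·e^(−0.0221·10/12)
I = 2.4954 + 2.4544 = 4.9498
F = (S − I)·e^(rT) = (147.30 − 4.9498) · e^(0.0221·12/12)
= 142.3502 · e^0.022100 = 142.3502 × 1.022346 = A$145.53

A$145.53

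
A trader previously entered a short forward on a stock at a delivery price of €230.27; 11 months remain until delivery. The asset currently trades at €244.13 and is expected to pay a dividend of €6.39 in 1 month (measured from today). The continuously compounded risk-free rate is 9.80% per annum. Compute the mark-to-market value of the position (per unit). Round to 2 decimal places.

-€27.31

PV(remaining dividends) I = 6.39·e^(−0.0980·1/12) = 6.3380
Current forward F = (S − I)·e^(rT) = (244.13 − 6.3380)·e^(0.0980·11/12) = 237.7920 × 1.093992 = 260.1425
Value (long) = (F − K)·e^(−rT) = (260.1425 − 230.27) × 0.914084 = 27.3060
Short position value = −(long value) = -€27.31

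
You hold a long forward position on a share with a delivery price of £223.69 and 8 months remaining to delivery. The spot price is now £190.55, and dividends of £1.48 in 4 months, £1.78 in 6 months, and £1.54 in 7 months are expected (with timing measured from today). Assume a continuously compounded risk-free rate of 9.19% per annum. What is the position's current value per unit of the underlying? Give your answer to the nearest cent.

-£24.44

PV(remaining dividends) I = 1.48·e^(−0.0919·4/12) + 1.78·e^(−0.0919·6/12) + 1.54·e^(−0.0919·7/12) = 4.5950
Current forward F = (S − I)·e^(rT) = (190.55 − 4.5950)·e^(0.0919·8/12) = 185.9550 × 1.063182 = 197.7040
Value (long) = (F − K)·e^(−rT) = (197.7040 − 223.69) × 0.940572 = -24.4417
Value = -£24.44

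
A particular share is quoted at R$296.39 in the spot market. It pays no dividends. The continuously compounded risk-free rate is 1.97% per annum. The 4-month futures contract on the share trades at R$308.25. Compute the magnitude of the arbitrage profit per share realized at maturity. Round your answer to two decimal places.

R$9.91 per share

Fair futures: F* = S·e^(carry·T), with carry = r = 0.0197
F* = 296.39 · e^(0.0197 × 4/12) = 296.39 · e^0.006567 = 296.39 × 1.006589 = R$298.3429
Market R$308.25 > fair R$298.3429: forward overpriced → cash-and-carry (buy spot, short the forward).
At maturity, profit = |F_mkt − F*| = |308.25 − 298.3429| = R$9.91 per share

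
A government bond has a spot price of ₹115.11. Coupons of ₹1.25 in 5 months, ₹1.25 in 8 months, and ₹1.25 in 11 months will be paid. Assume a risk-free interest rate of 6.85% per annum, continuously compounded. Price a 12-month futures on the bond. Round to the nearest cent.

₹119.43

PV(coupons) I = 1.25·e^(−0.0685·5/12) + 1.25·e^(−0.0685·8/12) + 1.25·e^(−0.0685·11/12)
I = 1.2148 + 1.1942 + 1.1739 = 3.5829
F = (S − I)·e^(rT) = (115.11 − 3.5829) · e^(0.0685·12/12)
= 111.5271 · e^0.068500 = 111.5271 × 1.070901 = ₹119.43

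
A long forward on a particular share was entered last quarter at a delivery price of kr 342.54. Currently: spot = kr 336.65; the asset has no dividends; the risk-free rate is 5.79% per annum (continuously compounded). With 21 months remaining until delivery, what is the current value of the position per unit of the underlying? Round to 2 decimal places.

kr 27.12

Current fair forward for the remaining 21 months: F = S·e^(r·T), r = 0.0579
F = 336.65 · e^(0.0579 × 21/12) = 336.65 × 1.106636 = 372.5490
Value of long forward = (F − K)·e^(−rT) = (372.5490 − 342.54) · e^(−0.0579·21/12)
= 30.0090 × 0.903639 = 27.12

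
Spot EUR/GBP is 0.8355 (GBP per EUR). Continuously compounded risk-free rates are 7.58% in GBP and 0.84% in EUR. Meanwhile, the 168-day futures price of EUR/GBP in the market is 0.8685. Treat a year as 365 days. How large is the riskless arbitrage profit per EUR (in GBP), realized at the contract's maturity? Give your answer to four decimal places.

Fair futures: F* = S·e^(carry·T), with carry = (r_GBP − r_EUR) = 0.0758 − 0.0084 = 0.0674
F* = 0.8355 · e^(0.0674 × 168/365) = 0.8355 · e^0.031022 = 0.8355 × 1.031508 = 0.8618
Market 0.8685 > fair 0.8618: forward overpriced → cash-and-carry (buy spot, short the forward).
At maturity, profit = |F_mkt − F*| = |0.8685 − 0.8618| = 0.0067 per EUR (in GBP)

0.0067 per EUR (in GBP)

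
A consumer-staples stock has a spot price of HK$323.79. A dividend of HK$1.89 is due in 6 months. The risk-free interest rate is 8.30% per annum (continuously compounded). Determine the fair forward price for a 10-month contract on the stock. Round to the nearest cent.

HK$345.04

PV(dividends) I = 1.89·e^(−0.0830·6/12)
I = 1.8132
F = (S − I)·e^(rT) = (323.79 − 1.8132) · e^(0.0830·10/12)
= 321.9768 · e^0.069167 = 321.9768 × 1.071615 = HK$345.04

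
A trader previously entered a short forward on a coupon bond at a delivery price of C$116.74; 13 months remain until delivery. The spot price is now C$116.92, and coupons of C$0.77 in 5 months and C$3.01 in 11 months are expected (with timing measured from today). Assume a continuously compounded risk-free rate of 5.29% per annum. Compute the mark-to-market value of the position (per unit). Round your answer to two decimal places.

PV(remaining coupons) I = 0.77·e^(−0.0529·5/12) + 3.01·e^(−0.0529·11/12) = 3.6207
Current forward F = (S − I)·e^(rT) = (116.92 − 3.6207)·e^(0.0529·13/12) = 113.2993 × 1.058982 = 119.9819
Value (long) = (F − K)·e^(−rT) = (119.9819 − 116.74) × 0.944303 = 3.0613
Short position value = −(long value) = -C$3.06

-C$3.06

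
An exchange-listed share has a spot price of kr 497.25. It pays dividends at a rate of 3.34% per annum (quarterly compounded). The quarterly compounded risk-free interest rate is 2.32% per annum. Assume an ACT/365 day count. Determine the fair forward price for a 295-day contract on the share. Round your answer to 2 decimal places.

F = S · (1+r/4)^(4T) / (1+q/4)^(4T)
= 497.25 × 1.018872 / 1.027247 = 497.25 × 0.991847
F = kr 493.20

kr 493.20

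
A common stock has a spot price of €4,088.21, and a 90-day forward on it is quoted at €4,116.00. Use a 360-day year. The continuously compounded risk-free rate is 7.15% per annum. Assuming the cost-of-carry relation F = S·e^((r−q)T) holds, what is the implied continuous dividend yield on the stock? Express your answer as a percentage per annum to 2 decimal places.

From F = S·e^((r−q)T): (r − q) = ln(F/S)/T
ln(4116.00/4088.21) = ln(1.006798) = 0.006775
(r − q) = 0.006775 / (90/360) = 0.027100
q = r − ln(F/S)/T = 0.0715 − 0.027100 = 0.044400
q = 4.44%

4.44%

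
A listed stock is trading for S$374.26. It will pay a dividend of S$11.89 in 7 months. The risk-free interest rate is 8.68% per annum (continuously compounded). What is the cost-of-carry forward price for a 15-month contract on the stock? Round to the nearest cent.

PV(dividends) I = 11.89·e^(−0.0868·7/12)
I = 11.3030
F = (S − I)·e^(rT) = (374.26 − 11.3030) · e^(0.0868·15/12)
= 362.9570 · e^0.108500 = 362.9570 × 1.114605 = S$404.55

S$404.55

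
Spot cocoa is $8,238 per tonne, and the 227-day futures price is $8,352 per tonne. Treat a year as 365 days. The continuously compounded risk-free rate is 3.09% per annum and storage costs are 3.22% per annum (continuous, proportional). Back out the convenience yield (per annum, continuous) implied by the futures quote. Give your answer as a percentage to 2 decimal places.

4.10%

F = S·e^((r+u−y)T) ⇒ (r+u−y) = ln(F/S)/T
ln(8352/8238) = 0.013743; /T ⇒ 0.022098
y = r + u − ln(F/S)/T = 0.0309 + 0.0322 − 0.022098 = 0.041002
y = 4.10%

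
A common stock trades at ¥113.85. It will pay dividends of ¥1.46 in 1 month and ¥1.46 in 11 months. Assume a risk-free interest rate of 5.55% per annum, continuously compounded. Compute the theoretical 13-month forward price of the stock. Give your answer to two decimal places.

¥117.89

PV(dividends) I = 1.46·e^(−0.0555·1/12) + 1.46·e^(−0.0555·11/12)
I = 1.4533 + 1.3876 = 2.8409
F = (S − I)·e^(rT) = (113.85 − 2.8409) · e^(0.0555·13/12)
= 111.0091 · e^0.060125 = 111.0091 × 1.061969 = ¥117.89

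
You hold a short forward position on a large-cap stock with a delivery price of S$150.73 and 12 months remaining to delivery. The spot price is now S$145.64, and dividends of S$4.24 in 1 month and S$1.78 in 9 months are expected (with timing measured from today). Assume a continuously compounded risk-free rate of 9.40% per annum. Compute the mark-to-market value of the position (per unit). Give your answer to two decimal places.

PV(remaining dividends) I = 4.24·e^(−0.0940·1/12) + 1.78·e^(−0.0940·9/12) = 5.8657
Current forward F = (S − I)·e^(rT) = (145.64 − 5.8657)·e^(0.0940·12/12) = 139.7743 × 1.098560 = 153.5505
Value (long) = (F − K)·e^(−rT) = (153.5505 − 150.73) × 0.910283 = 2.5675
Short position value = −(long value) = -S$2.57

-S$2.57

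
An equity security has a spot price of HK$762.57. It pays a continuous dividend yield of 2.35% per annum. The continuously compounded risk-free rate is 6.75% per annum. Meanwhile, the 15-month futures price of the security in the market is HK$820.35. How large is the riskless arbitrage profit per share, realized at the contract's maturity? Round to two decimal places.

HK$14.66 per share

Fair futures: F* = S·e^(carry·T), with carry = (r − q) = 0.0675 − 0.0235 = 0.0440
F* = 762.57 · e^(0.0440 × 15/12) = 762.57 · e^0.055000 = 762.57 × 1.056541 = HK$805.6865
Market HK$820.35 > fair HK$805.6865: forward overpriced → cash-and-carry (buy spot, short the forward).
At maturity, profit = |F_mkt − F*| = |820.35 − 805.6865| = HK$14.66 per share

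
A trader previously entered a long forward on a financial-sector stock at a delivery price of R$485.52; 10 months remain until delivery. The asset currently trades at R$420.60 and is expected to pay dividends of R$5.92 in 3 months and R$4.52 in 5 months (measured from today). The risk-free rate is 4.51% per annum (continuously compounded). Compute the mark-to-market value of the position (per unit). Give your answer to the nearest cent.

-R$57.30

PV(remaining dividends) I = 5.92·e^(−0.0451·3/12) + 4.52·e^(−0.0451·5/12) = 10.2895
Current forward F = (S − I)·e^(rT) = (420.60 − 10.2895)·e^(0.0451·10/12) = 410.3105 × 1.038299 = 426.0250
Value (long) = (F − K)·e^(−rT) = (426.0250 − 485.52) × 0.963114 = -57.3005
Value = -R$57.30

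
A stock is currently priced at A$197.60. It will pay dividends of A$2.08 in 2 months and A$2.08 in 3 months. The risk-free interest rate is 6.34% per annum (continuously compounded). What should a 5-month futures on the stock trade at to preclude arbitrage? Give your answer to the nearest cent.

PV(dividends) I = 2.08·e^(−0.0634·2/12) + 2.08·e^(−0.0634·3/12)
I = 2.0581 + 2.0473 = 4.1054
F = (S − I)·e^(rT) = (197.60 − 4.1054) · e^(0.0634·5/12)
= 193.4946 · e^0.026417 = 193.4946 × 1.026769 = A$198.67

A$198.67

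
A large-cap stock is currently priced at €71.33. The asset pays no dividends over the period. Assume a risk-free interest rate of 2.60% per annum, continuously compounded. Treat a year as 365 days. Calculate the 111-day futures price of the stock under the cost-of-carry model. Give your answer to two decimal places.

€71.90

F = S·e^(rT) = 71.33 · e^(0.0260 × 111/365)
= 71.33 · e^0.007907 = 71.33 × 1.007938
F = €71.90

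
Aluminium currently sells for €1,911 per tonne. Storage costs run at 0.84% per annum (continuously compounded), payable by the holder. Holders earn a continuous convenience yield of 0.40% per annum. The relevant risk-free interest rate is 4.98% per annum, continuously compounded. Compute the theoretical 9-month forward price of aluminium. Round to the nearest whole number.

€1,990 per tonne

Net carry = r + u − y = 0.0498 + 0.0084 − 0.0040 = 0.0542
F = S·e^((r+u−y)T) = 1911 · e^(0.0542 × 9/12) = 1911 · e^0.040650
= 1911 × 1.041488 = €1,990 per tonne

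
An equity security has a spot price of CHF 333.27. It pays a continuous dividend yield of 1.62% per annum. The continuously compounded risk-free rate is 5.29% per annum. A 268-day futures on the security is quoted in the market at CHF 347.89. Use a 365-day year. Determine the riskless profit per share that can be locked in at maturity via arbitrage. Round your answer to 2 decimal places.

Fair futures: F* = S·e^(carry·T), with carry = (r − q) = 0.0529 − 0.0162 = 0.0367
F* = 333.27 · e^(0.0367 × 268/365) = 333.27 · e^0.026947 = 333.27 × 1.027313 = CHF 342.3726
Market CHF 347.89 > fair CHF 342.3726: forward overpriced → cash-and-carry (buy spot, short the forward).
At maturity, profit = |F_mkt − F*| = |347.89 − 342.3726| = CHF 5.52 per share

CHF 5.52 per share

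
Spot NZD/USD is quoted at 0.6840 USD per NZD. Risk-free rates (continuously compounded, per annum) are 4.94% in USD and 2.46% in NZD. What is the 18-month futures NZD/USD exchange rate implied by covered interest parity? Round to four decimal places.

0.7099

F = S·e^((r_USD − r_NZD)T) = 0.6840 · e^((0.0494 − 0.0246) × 18/12)
= 0.6840 · e^0.037200 = 0.6840 × 1.037901
F = 0.7099 USD per NZD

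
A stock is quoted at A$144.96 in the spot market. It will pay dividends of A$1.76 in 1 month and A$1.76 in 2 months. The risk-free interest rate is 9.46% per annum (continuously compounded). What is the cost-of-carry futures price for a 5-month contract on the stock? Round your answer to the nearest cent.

A$147.17

PV(dividends) I = 1.76·e^(−0.0946·1/12) + 1.76·e^(−0.0946·2/12)
I = 1.7462 + 1.7325 = 3.4787
F = (S − I)·e^(rT) = (144.96 − 3.4787) · e^(0.0946·5/12)
= 141.4813 · e^0.039417 = 141.4813 × 1.040204 = A$147.17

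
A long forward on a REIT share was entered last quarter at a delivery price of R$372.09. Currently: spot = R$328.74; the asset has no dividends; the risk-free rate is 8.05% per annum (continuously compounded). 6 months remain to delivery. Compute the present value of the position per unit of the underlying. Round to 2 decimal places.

-R$28.67

Current fair forward for the remaining 6 months: F = S·e^(r·T), r = 0.0805
F = 328.74 · e^(0.0805 × 6/12) = 328.74 × 1.041071 = 342.2417
Value of long forward = (F − K)·e^(−rT) = (342.2417 − 372.09) · e^(−0.0805·6/12)
= -29.8483 × 0.960549 = -28.67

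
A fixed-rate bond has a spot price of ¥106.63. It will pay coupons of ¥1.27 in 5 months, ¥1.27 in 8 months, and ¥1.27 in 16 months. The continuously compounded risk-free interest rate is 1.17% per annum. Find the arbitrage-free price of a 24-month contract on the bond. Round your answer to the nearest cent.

PV(coupons) I = 1.27·e^(−0.0117·5/12) + 1.27·e^(−0.0117·8/12) + 1.27·e^(−0.0117·16/12)
I = 1.2638 + 1.2601 + 1.2503 = 3.7742
F = (S − I)·e^(rT) = (106.63 − 3.7742) · e^(0.0117·24/12)
= 102.8558 · e^0.023400 = 102.8558 × 1.023676 = ¥105.29

¥105.29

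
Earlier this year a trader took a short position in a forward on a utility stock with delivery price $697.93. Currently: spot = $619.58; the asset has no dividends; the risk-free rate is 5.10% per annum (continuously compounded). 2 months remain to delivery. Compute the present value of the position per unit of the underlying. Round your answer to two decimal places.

$72.44

Current fair forward for the remaining 2 months: F = S·e^(r·T), r = 0.0510
F = 619.58 · e^(0.0510 × 2/12) = 619.58 × 1.008536 = 624.8687
Value of long forward = (F − K)·e^(−rT) = (624.8687 − 697.93) · e^(−0.0510·2/12)
= -73.0613 × 0.991536 = -72.44
Short position value = −(long value) = $72.44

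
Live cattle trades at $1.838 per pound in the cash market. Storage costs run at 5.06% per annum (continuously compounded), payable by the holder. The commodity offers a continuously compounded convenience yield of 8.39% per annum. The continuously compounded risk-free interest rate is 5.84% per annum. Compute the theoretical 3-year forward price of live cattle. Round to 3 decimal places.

$1.982 per pound

Net carry = r + u − y = 0.0584 + 0.0506 − 0.0839 = 0.0251
F = S·e^((r+u−y)T) = 1.838 · e^(0.0251 × 3) = 1.838 · e^0.075300
= 1.838 × 1.078208 = $1.982 per pound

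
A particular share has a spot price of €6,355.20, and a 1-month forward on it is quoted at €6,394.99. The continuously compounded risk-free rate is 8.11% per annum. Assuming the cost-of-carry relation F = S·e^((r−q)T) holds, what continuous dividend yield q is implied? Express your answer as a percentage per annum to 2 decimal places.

From F = S·e^((r−q)T): (r − q) = ln(F/S)/T
ln(6394.99/6355.20) = ln(1.006261) = 0.006241
(r − q) = 0.006241 / (1/12) = 0.074892
q = r − ln(F/S)/T = 0.0811 − 0.074892 = 0.006208
q = 0.62%

0.62%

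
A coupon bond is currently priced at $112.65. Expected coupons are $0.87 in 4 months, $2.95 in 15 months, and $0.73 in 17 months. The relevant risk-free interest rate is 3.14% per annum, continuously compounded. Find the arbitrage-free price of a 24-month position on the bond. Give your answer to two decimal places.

$115.27

PV(coupons) I = 0.87·e^(−0.0314·4/12) + 2.95·e^(−0.0314·15/12) + 0.73·e^(−0.0314·17/12)
I = 0.8609 + 2.8365 + 0.6982 = 4.3956
F = (S − I)·e^(rT) = (112.65 − 4.3956) · e^(0.0314·24/12)
= 108.2544 · e^0.062800 = 108.2544 × 1.064814 = $115.27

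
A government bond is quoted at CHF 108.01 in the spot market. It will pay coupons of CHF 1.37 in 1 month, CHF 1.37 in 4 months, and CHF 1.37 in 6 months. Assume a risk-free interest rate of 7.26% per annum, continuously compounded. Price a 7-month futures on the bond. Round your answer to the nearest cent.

CHF 108.49

PV(coupons) I = 1.37·e^(−0.0726·1/12) + 1.37·e^(−0.0726·4/12) + 1.37·e^(−0.0726·6/12)
I = 1.3617 + 1.3372 + 1.3212 = 4.0201
F = (S − I)·e^(rT) = (108.01 − 4.0201) · e^(0.0726·7/12)
= 103.9899 · e^0.042350 = 103.9899 × 1.043260 = CHF 108.49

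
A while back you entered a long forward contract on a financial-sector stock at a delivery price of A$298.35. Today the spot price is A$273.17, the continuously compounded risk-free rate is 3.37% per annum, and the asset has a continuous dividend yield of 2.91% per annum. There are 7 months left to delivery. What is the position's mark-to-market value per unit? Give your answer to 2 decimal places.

Current fair forward for the remaining 7 months: F = S·e^((r − q)·T), (r − q) = 0.0337 − 0.0291 = 0.0046
F = 273.17 · e^(0.0046 × 7/12) = 273.17 × 1.002687 = 273.9040
Value of long forward = (F − K)·e^(−rT) = (273.9040 − 298.35) · e^(−0.0337·7/12)
= -24.4460 × 0.980534 = -23.97

-A$23.97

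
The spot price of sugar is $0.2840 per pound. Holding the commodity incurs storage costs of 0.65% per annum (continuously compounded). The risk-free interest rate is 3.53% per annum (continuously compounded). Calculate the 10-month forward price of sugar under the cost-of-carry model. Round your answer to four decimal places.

$0.2941 per pound

Net carry = r + u − y = 0.0353 + 0.0065 − 0.0000 = 0.0418
F = S·e^((r+u−y)T) = 0.2840 · e^(0.0418 × 10/12) = 0.2840 · e^0.034833
= 0.2840 × 1.035447 = $0.2941 per pound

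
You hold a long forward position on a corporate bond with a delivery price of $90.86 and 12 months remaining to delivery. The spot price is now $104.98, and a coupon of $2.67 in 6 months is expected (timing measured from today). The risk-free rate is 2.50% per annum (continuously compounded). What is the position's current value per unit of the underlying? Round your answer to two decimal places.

PV(remaining coupons) I = 2.67·e^(−0.0250·6/12) = 2.6368
Current forward F = (S − I)·e^(rT) = (104.98 − 2.6368)·e^(0.0250·12/12) = 102.3432 × 1.025315 = 104.9340
Value (long) = (F − K)·e^(−rT) = (104.9340 − 90.86) × 0.975310 = 13.7265
Value = $13.73

$13.73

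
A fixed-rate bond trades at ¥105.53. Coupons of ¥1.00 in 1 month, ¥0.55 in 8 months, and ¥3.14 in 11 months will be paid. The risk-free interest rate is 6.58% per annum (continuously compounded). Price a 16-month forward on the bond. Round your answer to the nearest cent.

PV(coupons) I = 1.00·e^(−0.0658·1/12) + 0.55·e^(−0.0658·8/12) + 3.14·e^(−0.0658·11/12)
I = 0.9945 + 0.5264 + 2.9562 = 4.4771
F = (S − I)·e^(rT) = (105.53 − 4.4771) · e^(0.0658·16/12)
= 101.0529 · e^0.087733 = 101.0529 × 1.091697 = ¥110.32

¥110.32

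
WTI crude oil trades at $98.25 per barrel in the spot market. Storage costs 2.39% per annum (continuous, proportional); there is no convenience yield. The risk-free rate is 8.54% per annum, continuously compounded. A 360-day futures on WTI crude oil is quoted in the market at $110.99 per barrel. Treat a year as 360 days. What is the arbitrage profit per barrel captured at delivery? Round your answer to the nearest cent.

Fair futures: F* = S·e^(carry·T), with carry = (r + u) = 0.0854 + 0.0239 = 0.1093
F* = 98.25 · e^(0.1093 × 360/360) = 98.25 · e^0.109300 = 98.25 × 1.115497 = $109.5976
Market $110.99 > fair $109.5976: forward overpriced → cash-and-carry (buy spot, short the forward).
At maturity, profit = |F_mkt − F*| = |110.99 − 109.5976| = $1.39 per barrel

$1.39 per barrel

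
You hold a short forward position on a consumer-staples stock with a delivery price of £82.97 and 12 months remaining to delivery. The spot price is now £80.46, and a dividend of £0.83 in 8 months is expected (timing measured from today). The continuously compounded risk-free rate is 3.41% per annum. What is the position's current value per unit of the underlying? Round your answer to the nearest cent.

£0.54

PV(remaining dividends) I = 0.83·e^(−0.0341·8/12) = 0.8113
Current forward F = (S − I)·e^(rT) = (80.46 − 0.8113)·e^(0.0341·12/12) = 79.6487 × 1.034688 = 82.4116
Value (long) = (F − K)·e^(−rT) = (82.4116 − 82.97) × 0.966475 = -0.5397
Short position value = −(long value) = £0.54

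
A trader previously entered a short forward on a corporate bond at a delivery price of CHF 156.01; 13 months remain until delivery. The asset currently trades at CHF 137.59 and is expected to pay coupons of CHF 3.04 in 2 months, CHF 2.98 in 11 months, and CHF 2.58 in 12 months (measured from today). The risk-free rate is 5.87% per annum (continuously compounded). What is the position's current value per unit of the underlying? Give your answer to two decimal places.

PV(remaining coupons) I = 3.04·e^(−0.0587·2/12) + 2.98·e^(−0.0587·11/12) + 2.58·e^(−0.0587·12/12) = 8.2672
Current forward F = (S − I)·e^(rT) = (137.59 − 8.2672)·e^(0.0587·13/12) = 129.3228 × 1.065657 = 137.8137
Value (long) = (F − K)·e^(−rT) = (137.8137 − 156.01) × 0.938388 = -17.0752
Short position value = −(long value) = CHF 17.08

CHF 17.08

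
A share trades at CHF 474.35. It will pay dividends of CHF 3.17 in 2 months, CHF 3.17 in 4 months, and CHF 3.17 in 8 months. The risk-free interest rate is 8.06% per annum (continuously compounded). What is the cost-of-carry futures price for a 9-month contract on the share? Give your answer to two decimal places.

PV(dividends) I = 3.17·e^(−0.0806·2/12) + 3.17·e^(−0.0806·4/12) + 3.17·e^(−0.0806·8/12)
I = 3.1277 + 3.0860 + 3.0042 = 9.2179
F = (S − I)·e^(rT) = (474.35 − 9.2179) · e^(0.0806·9/12)
= 465.1321 · e^0.060450 = 465.1321 × 1.062314 = CHF 494.12

CHF 494.12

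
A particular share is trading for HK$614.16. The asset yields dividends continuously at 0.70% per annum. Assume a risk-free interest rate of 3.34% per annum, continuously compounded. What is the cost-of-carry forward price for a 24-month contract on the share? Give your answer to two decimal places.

HK$647.46

F = S·e^((r − q)T) = 614.16 · e^((0.0334 − 0.0070) × 24/12)
= 614.16 · e^0.052800 = 614.16 × 1.054219
F = HK$647.46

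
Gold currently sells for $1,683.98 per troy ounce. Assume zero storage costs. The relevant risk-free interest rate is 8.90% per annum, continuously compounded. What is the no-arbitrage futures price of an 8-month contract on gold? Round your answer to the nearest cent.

F = S·e^(rT) = 1683.98 · e^(0.0890 × 8/12) = 1683.98 · e^0.05933333
= 1683.98 × 1.06112889 = $1,786.92 per troy ounce

$1,786.92 per troy ounce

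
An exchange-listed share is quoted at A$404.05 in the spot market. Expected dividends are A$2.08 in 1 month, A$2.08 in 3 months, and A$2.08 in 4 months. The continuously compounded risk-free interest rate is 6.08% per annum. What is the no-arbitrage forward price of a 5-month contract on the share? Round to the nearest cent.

A$408.10

PV(dividends) I = 2.08·e^(−0.0608·1/12) + 2.08·e^(−0.0608·3/12) + 2.08·e^(−0.0608·4/12)
I = 2.0695 + 2.0486 + 2.0383 = 6.1564
F = (S − I)·e^(rT) = (404.05 − 6.1564) · e^(0.0608·5/12)
= 397.8936 · e^0.025333 = 397.8936 × 1.025657 = A$408.10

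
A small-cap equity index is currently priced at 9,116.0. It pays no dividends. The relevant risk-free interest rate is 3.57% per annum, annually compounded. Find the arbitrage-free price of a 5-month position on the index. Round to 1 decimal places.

F = S · (1+r)^T
= 9116.0 × 1.014723
F = 9,250.2

9,250.2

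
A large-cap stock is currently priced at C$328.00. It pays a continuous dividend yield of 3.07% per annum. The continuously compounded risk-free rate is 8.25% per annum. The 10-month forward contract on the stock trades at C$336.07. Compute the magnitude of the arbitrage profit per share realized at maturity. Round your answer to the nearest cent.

C$6.40 per share

Fair forward: F* = S·e^(carry·T), with carry = (r − q) = 0.0825 − 0.0307 = 0.0518
F* = 328.00 · e^(0.0518 × 10/12) = 328.00 · e^0.043167 = 328.00 × 1.044112 = C$342.4687
Market C$336.07 < fair C$342.4687: forward underpriced → reverse cash-and-carry (short spot, go long the forward).
At maturity, profit = |F_mkt − F*| = |336.07 − 342.4687| = C$6.40 per share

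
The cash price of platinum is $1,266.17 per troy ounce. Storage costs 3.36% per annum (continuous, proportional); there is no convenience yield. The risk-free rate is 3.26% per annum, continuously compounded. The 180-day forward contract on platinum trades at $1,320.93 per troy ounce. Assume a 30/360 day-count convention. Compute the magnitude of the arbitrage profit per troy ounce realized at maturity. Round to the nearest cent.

Fair forward: F* = S·e^(carry·T), with carry = (r + u) = 0.0326 + 0.0336 = 0.0662
F* = 1266.17 · e^(0.0662 × 180/360) = 1266.17 · e^0.03310000 = 1266.17 × 1.03365390 = $1308.7816
Market $1320.93 > fair $1308.7816: forward overpriced → cash-and-carry (buy spot, short the forward).
At maturity, profit = |F_mkt − F*| = |1320.93 − 1308.7816| = $12.15 per troy ounce

$12.15 per troy ounce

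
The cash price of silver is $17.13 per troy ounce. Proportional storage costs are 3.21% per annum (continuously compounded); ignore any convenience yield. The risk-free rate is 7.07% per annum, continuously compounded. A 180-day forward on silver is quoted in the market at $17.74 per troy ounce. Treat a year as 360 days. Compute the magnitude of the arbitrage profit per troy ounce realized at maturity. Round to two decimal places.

Fair forward: F* = S·e^(carry·T), with carry = (r + u) = 0.0707 + 0.0321 = 0.1028
F* = 17.13 · e^(0.1028 × 180/360) = 17.13 · e^0.051400 = 17.13 × 1.052744 = $18.0335
Market $17.74 < fair $18.0335: forward underpriced → reverse cash-and-carry (short spot, go long the forward).
At maturity, profit = |F_mkt − F*| = |17.74 − 18.0335| = $0.29 per troy ounce

$0.29 per troy ounce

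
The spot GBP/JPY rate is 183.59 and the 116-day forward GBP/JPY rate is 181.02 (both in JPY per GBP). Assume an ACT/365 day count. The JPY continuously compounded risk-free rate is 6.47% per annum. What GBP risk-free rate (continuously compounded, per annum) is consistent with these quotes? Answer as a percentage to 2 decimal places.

10.91%

F = S·e^((r_JPY − r_GBP)T) ⇒ r_GBP = r_JPY − ln(F/S)/T
ln(181.02/183.59) = -0.014097; /(116/365) = -0.044357
r_GBP = 0.0647 + 0.044357 = 0.109057
r_GBP = 10.91%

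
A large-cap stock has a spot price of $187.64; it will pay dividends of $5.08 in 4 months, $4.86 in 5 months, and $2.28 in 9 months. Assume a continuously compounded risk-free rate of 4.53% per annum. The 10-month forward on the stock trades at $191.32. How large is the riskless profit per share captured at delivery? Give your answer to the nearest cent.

PV(dividends) I = 5.08·e^(−0.0453·4/12) + 4.86·e^(−0.0453·5/12) + 2.28·e^(−0.0453·9/12) = 11.9768
Fair forward F* = (S − I)·e^(rT) = (187.64 − 11.9768)·e^0.037750 = 175.6632 × 1.038472 = 182.4213
Market $191.32 > fair 182.4213: forward overpriced → cash-and-carry (borrow at r, buy the stock and collect the dividends, short the forward).
Profit at T = |F_mkt − F*| = |191.32 − 182.4213| = $8.90 per share

$8.90 per share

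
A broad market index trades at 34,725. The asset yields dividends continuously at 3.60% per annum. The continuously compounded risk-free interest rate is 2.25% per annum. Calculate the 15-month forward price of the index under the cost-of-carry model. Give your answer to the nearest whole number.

F = S·e^((r − q)T) = 34725 · e^((0.0225 − 0.0360) × 15/12)
= 34725 · e^-0.016875 = 34725 × 0.983267
F = 34,144

34,144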